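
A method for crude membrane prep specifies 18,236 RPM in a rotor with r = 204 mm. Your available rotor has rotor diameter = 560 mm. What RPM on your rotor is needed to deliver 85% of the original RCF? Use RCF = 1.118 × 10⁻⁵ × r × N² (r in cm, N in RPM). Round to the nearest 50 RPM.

14350 RPM

Original rotor: r = 204 mm = 20.4 cm
RCF_original = 1.118 × 10⁻⁵ × 20.4 × (18236)² = 1.118 × 10⁻⁵ × 20.4 × 332,551,696 ≈ 75,845.7 × g
Target RCF = 0.85 × 75,845.7 ≈ 64,468.8 × g
Your rotor: r = 560 mm / 2 = 280 mm = 28 cm
64,468.8 = 1.118 × 10⁻⁵ × 28 × N²
N² = 64,468.8 / (31.304 × 10⁻⁵) = 205,944,288
N ≈ √205,944,288 ≈ 14,350.8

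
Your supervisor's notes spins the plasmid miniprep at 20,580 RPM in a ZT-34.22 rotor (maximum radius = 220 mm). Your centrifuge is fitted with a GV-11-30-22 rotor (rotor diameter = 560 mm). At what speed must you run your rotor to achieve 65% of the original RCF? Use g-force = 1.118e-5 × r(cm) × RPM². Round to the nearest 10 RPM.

Original rotor: r = 220 mm = 22.0 cm
RCF = 1.118 × 10⁻⁵ × r × N²
RCF_original = 1.118 × 10⁻⁵ × 22 × (20580)² = 1.118 × 10⁻⁵ × 22 × 423,536,400 ≈ 104,173 × g
Target RCF = 0.65 × 104,173 ≈ 67,712.4 × g
Your rotor: r = 560 mm / 2 = 280 mm = 28 cm
67,712.4 = 1.118 × 10⁻⁵ × 28 × N²
N² = 67,712.4 / (31.304 × 10⁻⁵) = 216,305,903
N ≈ √216,305,903 ≈ 14,707.3

14710 RPM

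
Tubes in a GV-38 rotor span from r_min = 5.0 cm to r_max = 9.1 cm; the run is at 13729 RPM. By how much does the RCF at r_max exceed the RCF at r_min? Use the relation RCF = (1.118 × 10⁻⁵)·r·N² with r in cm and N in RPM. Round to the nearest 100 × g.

ΔRCF = 1.118 × 10⁻⁵ × (r_max − r_min) × N² = 1.118 × 10⁻⁵ × 4.1 × 188,485,441 ≈ 8,639.8

8600 g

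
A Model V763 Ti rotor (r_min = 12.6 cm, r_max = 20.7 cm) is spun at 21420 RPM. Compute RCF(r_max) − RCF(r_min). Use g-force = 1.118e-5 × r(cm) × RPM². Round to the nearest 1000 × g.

RCF_max = 1.118 × 10⁻⁵ × 20.7 × (21420)² = 1.118 × 10⁻⁵ × 20.7 × 458,816,400 ≈ 106,182 × g
RCF_min = 1.118 × 10⁻⁵ × 12.6 × (21420)² = 1.118 × 10⁻⁵ × 12.6 × 458,816,400 ≈ 64,632.5 × g
ΔRCF = 106,182 − 64,632.5 = 41,549.5

42000 g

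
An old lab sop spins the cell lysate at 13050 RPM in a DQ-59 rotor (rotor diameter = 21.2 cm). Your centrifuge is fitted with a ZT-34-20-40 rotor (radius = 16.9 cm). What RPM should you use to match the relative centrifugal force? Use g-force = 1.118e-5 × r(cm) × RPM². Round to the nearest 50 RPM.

Original rotor: r = 21.2 / 2 = 10.6 cm
RCF_original = 1.118 × 10⁻⁵ × 10.6 × (13050)² = 1.118 × 10⁻⁵ × 10.6 × 170,302,500 ≈ 20,182.2 × g
20,182.2 = 1.118 × 10⁻⁵ × 16.9 × N²
N² = 20,182.2 / (18.8942 × 10⁻⁵) = 106,816,907
N ≈ √106,816,907 ≈ 10,335.2

10350 RPM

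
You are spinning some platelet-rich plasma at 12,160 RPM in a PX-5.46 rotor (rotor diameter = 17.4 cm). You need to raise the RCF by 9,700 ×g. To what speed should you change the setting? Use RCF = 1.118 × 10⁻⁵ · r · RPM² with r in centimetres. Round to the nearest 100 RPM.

15700 RPM

r = 17.4 / 2 = 8.7 cm
Current RCF = 1.118 × 10⁻⁵ × 8.7 × (12160)² = 1.118 × 10⁻⁵ × 8.7 × 147,865,600 ≈ 14,382.3 × g
Target RCF = 14,382.3 + 9,700 = 24,082.3 × g
N² = 24,082.3 / (9.7266 × 10⁻⁵) = 247,592,170
N ≈ √247,592,170 ≈ 15,735.1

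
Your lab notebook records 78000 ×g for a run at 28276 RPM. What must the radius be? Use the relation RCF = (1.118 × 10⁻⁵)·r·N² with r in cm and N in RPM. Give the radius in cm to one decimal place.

RCF = 1.118 × 10⁻⁵ × r × N²
78000 = 1.118 × 10⁻⁵ × r × (28276)²
r = 78000 / (1.118 × 10⁻⁵ × 799,532,176) = 78000 / 8938.77 ≈ 8.726 cm

8.7 cm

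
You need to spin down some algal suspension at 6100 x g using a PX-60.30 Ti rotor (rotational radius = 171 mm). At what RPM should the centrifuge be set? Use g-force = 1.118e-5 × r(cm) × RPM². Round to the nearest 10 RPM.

r = 171 mm = 17.1 cm
6,100 = 1.118 × 10⁻⁵ × 17.1 × N²
N² = 6,100 / (19.1178 × 10⁻⁵) = 31,907,437
N ≈ √31,907,437 ≈ 5,648.7

5650 RPM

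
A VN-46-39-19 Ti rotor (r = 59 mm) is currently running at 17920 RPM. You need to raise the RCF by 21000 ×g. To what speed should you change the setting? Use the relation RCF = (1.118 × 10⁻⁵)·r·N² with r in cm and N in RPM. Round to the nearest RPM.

≈ 25288 RPM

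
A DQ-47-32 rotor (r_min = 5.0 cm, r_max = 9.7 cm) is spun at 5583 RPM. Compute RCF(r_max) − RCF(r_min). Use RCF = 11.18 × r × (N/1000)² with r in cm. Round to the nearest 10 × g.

1640 ×g

ΔRCF = 11.18 × (r_max − r_min) × (N/1000)² = 11.18 × 4.7 × 31.169889 ≈ 1,637.9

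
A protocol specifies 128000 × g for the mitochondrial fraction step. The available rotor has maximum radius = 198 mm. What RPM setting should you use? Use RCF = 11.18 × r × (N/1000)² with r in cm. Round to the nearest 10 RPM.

24050 RPM

r = 198 mm = 19.8 cm
128,000 = 11.18 × 19.8 × (N/1000)²
(N/1000)² = 128,000 / 221.364 = 578.2331
N = 1000 × √578.2331 ≈ 24,046.5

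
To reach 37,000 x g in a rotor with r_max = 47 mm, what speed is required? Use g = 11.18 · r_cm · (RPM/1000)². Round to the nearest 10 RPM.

r = 47 mm = 4.7 cm
RCF = 11.18 × r × (N/1000)²
37,000 = 11.18 × 4.7 × (N/1000)²
(N/1000)² = 37,000 / 52.546 = 704.1449
N = 1000 × √704.1449 ≈ 26,535.7

N ≈ 26540 RPM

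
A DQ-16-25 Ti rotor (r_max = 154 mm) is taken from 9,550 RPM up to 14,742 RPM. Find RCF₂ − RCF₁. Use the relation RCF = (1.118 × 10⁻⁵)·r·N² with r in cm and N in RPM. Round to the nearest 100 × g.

21700 ×g

r = 154 mm = 15.4 cm
RCF₁ = 1.118 × 10⁻⁵ × 15.4 × (9550)² = 1.118 × 10⁻⁵ × 15.4 × 91,202,500 ≈ 15,702.5 × g
RCF₂ = 1.118 × 10⁻⁵ × 15.4 × (14742)² = 1.118 × 10⁻⁵ × 15.4 × 217,326,564 ≈ 37,417.5 × g
Increase = 37,417.5 − 15,702.5 = 21,715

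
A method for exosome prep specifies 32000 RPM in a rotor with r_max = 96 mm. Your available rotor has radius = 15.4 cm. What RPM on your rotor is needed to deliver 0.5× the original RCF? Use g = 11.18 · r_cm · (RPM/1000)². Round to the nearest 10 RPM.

≈ 17870 RPM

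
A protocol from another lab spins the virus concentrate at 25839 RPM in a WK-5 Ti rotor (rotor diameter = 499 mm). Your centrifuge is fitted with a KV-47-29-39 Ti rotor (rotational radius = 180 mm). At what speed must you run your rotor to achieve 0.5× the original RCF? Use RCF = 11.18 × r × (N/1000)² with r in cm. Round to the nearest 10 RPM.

Original rotor: r = 499 mm / 2 = 249.5 mm = 24.95 cm
RCF_original = 11.18 × 24.95 × (25.839)² = 11.18 × 24.95 × 667.653921 ≈ 186,236.1 × g
Target RCF = 0.5 × 186,236.1 ≈ 93,118.1 × g
Your rotor: r = 180 mm = 18.0 cm
93,118.1 = 11.18 × 18 × (N/1000)²
(N/1000)² = 93,118.1 / 201.24 = 462.7216
N = 1000 × √462.7216 ≈ 21,511.0

21510 RPM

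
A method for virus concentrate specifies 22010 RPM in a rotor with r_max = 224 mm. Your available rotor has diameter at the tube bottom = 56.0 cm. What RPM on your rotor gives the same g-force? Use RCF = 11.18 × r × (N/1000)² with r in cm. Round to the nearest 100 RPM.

Original rotor: r = 224 mm = 22.4 cm
RCF_original = 11.18 × 22.4 × (22.01)² = 11.18 × 22.4 × 484.4401 ≈ 121,319.3 × g
Your rotor: r = 56.0 / 2 = 28 cm
121,319.3 = 11.18 × 28 × (N/1000)²
(N/1000)² = 121,319.3 / 313.04 = 387.5521
N = 1000 × √387.5521 ≈ 19,686.3

≈ 19700 RPM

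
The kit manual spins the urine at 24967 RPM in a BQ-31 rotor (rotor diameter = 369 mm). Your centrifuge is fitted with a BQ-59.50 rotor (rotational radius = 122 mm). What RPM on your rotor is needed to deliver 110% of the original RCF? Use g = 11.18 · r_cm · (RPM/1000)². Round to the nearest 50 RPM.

Original rotor: r = 369 mm / 2 = 184.5 mm = 18.45 cm
RCF_original = 11.18 × 18.45 × (24.967)² = 11.18 × 18.45 × 623.351089 ≈ 128,579.3 × g
Target RCF = 1.1 × 128,579.3 ≈ 141,437.2 × g
Your rotor: r = 122 mm = 12.2 cm
141,437.2 = 11.18 × 12.2 × (N/1000)²
(N/1000)² = 141,437.2 / 136.396 = 1036.96
N = 1000 × √1036.96 ≈ 32,201.9

32200 RPM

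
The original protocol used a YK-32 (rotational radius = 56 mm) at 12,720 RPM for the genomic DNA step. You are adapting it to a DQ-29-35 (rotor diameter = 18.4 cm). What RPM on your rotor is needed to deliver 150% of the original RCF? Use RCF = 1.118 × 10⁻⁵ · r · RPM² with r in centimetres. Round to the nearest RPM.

12154 RPM

Original rotor: r = 56 mm = 5.6 cm
RCF = 1.118 × 10⁻⁵ × r × N²
RCF_original = 1.118 × 10⁻⁵ × 5.6 × (12720)² = 1.118 × 10⁻⁵ × 5.6 × 161,798,400 ≈ 10,129.9 × g
Target RCF = 1.5 × 10,129.9 ≈ 15,194.8 × g
Your rotor: r = 18.4 / 2 = 9.2 cm
15,194.8 = 1.118 × 10⁻⁵ × 9.2 × N²
N² = 15,194.8 / (10.2856 × 10⁻⁵) = 147,728,864
N ≈ √147,728,864 ≈ 12,154.4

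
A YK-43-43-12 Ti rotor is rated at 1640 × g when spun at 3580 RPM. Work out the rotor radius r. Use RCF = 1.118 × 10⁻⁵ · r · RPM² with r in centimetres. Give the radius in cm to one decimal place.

r ≈ 11.4 cm

1640 = 1.118 × 10⁻⁵ × r × (3580)²
r = 1640 / (1.118 × 10⁻⁵ × 12,816,400) = 1640 / 143.2874 ≈ 11.446 cm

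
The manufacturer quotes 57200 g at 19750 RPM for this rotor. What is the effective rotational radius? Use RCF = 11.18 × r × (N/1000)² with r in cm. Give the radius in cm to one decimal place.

57200 = 11.18 × r × (19.75)²
r = 57200 / (11.18 × 390.0625) = 57200 / 4360.899 ≈ 13.117 cm

r ≈ 13.1 cm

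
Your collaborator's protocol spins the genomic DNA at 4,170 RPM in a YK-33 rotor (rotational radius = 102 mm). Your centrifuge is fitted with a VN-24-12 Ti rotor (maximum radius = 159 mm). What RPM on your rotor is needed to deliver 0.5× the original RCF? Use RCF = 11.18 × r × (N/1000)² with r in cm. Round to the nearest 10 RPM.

≈ 2360 RPM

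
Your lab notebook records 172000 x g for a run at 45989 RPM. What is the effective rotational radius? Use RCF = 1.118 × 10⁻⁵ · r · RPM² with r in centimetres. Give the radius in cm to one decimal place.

≈ 7.3 cm

172000 = 1.118 × 10⁻⁵ × r × (45989)²
r = 172000 / (1.118 × 10⁻⁵ × 2,114,988,121) = 172000 / 23645.57 ≈ 7.274 cm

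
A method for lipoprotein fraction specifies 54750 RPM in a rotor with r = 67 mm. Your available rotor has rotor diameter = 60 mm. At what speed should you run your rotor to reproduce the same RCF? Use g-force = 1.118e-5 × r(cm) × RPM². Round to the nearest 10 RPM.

81820 RPM

Original rotor: r = 67 mm = 6.7 cm
RCF = 1.118 × 10⁻⁵ × r × N²
RCF_original = 1.118 × 10⁻⁵ × 6.7 × (54750)² = 1.118 × 10⁻⁵ × 6.7 × 2,997,562,500 ≈ 224,535.4 × g
Your rotor: r = 60 mm / 2 = 30 mm = 3 cm
224,535.4 = 1.118 × 10⁻⁵ × 3 × N²
N² = 224,535.4 / (3.354 × 10⁻⁵) = 6,694,555,754
N ≈ √6,694,555,754 ≈ 81,820.3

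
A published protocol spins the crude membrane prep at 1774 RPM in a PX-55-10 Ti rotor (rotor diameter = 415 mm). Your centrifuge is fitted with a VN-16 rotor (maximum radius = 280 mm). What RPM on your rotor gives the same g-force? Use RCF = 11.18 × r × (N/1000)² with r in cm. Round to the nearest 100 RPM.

1500 RPM

Original rotor: r = 415 mm / 2 = 207.5 mm = 20.75 cm
RCF_original = 11.18 × 20.75 × (1.774)² = 11.18 × 20.75 × 3.147076 ≈ 730.1 × g
Your rotor: r = 280 mm = 28.0 cm
730.1 = 11.18 × 28 × (N/1000)²
(N/1000)² = 730.1 / 313.04 = 2.33229
N = 1000 × √2.33229 ≈ 1,527.2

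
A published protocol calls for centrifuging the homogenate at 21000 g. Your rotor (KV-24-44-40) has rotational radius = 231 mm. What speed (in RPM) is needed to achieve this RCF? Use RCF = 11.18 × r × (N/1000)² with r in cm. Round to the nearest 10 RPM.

r = 231 mm = 23.1 cm
RCF = 11.18 × r × (N/1000)²
21,000 = 11.18 × 23.1 × (N/1000)²
(N/1000)² = 21,000 / 258.258 = 81.31403
N = 1000 × √81.31403 ≈ 9,017.4

9020 RPM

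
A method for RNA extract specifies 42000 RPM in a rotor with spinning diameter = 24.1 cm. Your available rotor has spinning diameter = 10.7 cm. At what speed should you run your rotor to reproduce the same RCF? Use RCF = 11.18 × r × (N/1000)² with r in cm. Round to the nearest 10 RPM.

63030 RPM

Original rotor: r = 24.1 / 2 = 12.05 cm
RCF_original = 11.18 × 12.05 × (42)² = 11.18 × 12.05 × 1,764 ≈ 237,644.3 × g
Your rotor: r = 10.7 / 2 = 5.35 cm
237,644.3 = 11.18 × 5.35 × (N/1000)²
(N/1000)² = 237,644.3 / 59.813 = 3973.121
N = 1000 × √3973.121 ≈ 63,032.7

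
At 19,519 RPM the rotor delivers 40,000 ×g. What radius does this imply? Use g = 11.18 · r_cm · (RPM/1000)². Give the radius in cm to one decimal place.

r ≈ 9.4 cm

40000 = 11.18 × r × (19.519)²
r = 40000 / (11.18 × 380.991361) = 40000 / 4259.483 ≈ 9.391 cm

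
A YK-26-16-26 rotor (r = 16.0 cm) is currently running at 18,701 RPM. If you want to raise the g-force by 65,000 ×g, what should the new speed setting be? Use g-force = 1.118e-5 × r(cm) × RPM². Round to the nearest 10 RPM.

Current RCF = 1.118 × 10⁻⁵ × 16 × (18701)² = 1.118 × 10⁻⁵ × 16 × 349,727,401 ≈ 62,559.2 × g
Target RCF = 62,559.2 + 65,000 = 127,559.2 × g
N² = 127,559.2 / (17.888 × 10⁻⁵) = 713,099,284
N ≈ √713,099,284 ≈ 26,703.9

26700 RPM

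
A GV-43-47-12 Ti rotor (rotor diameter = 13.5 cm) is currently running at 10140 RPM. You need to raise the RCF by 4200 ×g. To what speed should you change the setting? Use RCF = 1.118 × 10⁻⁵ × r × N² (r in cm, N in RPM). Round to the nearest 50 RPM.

r = 13.5 / 2 = 6.75 cm
Current RCF = 1.118 × 10⁻⁵ × 6.75 × (10140)² = 1.118 × 10⁻⁵ × 6.75 × 102,819,600 ≈ 7,759.3 × g
Target RCF = 7,759.3 + 4,200 = 11,959.3 × g
N² = 11,959.3 / (7.5465 × 10⁻⁵) = 158,474,790
N ≈ √158,474,790 ≈ 12,588.7

≈ 12600 RPM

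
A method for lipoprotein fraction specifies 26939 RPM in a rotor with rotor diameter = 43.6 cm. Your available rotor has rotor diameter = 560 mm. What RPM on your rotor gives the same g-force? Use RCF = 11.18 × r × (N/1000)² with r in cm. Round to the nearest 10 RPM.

23770 RPM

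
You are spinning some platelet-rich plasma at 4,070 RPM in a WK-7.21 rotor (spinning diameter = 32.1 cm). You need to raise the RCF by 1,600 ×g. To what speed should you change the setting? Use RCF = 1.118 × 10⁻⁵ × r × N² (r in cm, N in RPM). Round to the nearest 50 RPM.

r = 32.1 / 2 = 16.05 cm
Current RCF = 1.118 × 10⁻⁵ × 16.05 × (4070)² = 1.118 × 10⁻⁵ × 16.05 × 16,564,900 ≈ 2,972.4 × g
Target RCF = 2,972.4 + 1,600 = 4,572.4 × g
N² = 4,572.4 / (17.9439 × 10⁻⁵) = 25,481,640
N ≈ √25,481,640 ≈ 5,047.9

N₂ ≈ 5050 RPM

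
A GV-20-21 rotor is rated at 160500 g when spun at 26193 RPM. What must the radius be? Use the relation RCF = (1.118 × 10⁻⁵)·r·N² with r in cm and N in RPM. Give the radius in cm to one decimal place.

RCF = 1.118 × 10⁻⁵ × r × N²
160500 = 1.118 × 10⁻⁵ × r × (26193)²
r = 160500 / (1.118 × 10⁻⁵ × 686,073,249) = 160500 / 7670.299 ≈ 20.925 cm

≈ 20.9 cm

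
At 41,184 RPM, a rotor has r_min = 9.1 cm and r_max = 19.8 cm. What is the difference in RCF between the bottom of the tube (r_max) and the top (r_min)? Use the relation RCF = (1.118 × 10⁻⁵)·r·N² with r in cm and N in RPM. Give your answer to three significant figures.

ΔRCF = 1.118 × 10⁻⁵ × (r_max − r_min) × N² = 1.118 × 10⁻⁵ × 10.7 × 1,696,121,856 ≈ 202,900.3

≈ 203000 g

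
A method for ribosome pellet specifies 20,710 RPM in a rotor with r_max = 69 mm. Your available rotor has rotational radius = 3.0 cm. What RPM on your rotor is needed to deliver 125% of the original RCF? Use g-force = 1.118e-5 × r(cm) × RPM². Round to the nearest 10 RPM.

Original rotor: r = 69 mm = 6.9 cm
RCF_original = 1.118 × 10⁻⁵ × 6.9 × (20710)² = 1.118 × 10⁻⁵ × 6.9 × 428,904,100 ≈ 33,086.5 × g
Target RCF = 1.25 × 33,086.5 ≈ 41,358.1 × g
41,358.1 = 1.118 × 10⁻⁵ × 3 × N²
N² = 41,358.1 / (3.354 × 10⁻⁵) = 1,233,097,794
N ≈ √1,233,097,794 ≈ 35,115.5

≈ 35120 RPM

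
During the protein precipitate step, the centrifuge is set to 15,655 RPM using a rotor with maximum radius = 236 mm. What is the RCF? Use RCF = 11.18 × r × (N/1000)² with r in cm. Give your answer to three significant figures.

r = 236 mm = 23.6 cm
RCF = 11.18 × 23.6 × (15.655)² = 11.18 × 23.6 × 245.079025 ≈ 64,663.6 × g

RCF ≈ 64700 g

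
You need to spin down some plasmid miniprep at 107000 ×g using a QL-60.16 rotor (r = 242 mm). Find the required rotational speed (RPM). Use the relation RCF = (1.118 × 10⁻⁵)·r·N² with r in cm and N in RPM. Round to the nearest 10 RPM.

19890 RPM

r = 242 mm = 24.2 cm
RCF = 1.118 × 10⁻⁵ × r × N²
107,000 = 1.118 × 10⁻⁵ × 24.2 × N²
N² = 107,000 / (27.0556 × 10⁻⁵) = 395,481,897
N ≈ √395,481,897 ≈ 19,886.7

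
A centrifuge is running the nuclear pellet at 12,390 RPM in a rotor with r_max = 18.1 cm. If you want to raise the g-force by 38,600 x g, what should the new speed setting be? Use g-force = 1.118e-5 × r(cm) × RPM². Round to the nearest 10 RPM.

N₂ ≈ 18550 RPM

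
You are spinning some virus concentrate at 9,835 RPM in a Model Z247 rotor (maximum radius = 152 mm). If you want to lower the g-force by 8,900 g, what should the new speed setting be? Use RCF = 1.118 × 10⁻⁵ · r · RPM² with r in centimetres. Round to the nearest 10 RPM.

r = 152 mm = 15.2 cm
Current RCF = 1.118 × 10⁻⁵ × 15.2 × (9835)² = 1.118 × 10⁻⁵ × 15.2 × 96,727,225 ≈ 16,437.4 × g
Target RCF = 16,437.4 − 8,900 = 7,537.4 × g
N² = 7,537.4 / (16.9936 × 10⁻⁵) = 44,354,345
N ≈ √44,354,345 ≈ 6,659.9

6660 RPM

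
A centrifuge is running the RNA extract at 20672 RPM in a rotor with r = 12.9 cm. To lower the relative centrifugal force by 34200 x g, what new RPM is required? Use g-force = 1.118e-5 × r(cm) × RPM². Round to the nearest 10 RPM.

13790 RPM

Current RCF = 1.118 × 10⁻⁵ × 12.9 × (20672)² = 1.118 × 10⁻⁵ × 12.9 × 427,331,584 ≈ 61,630.6 × g
Target RCF = 61,630.6 − 34,200 = 27,430.6 × g
N² = 27,430.6 / (14.4222 × 10⁻⁵) = 190,197,057
N ≈ √190,197,057 ≈ 13,791.2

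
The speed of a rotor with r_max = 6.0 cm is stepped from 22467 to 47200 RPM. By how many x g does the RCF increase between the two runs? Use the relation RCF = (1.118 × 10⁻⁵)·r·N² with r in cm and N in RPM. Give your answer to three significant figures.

≈ 116000 x g

RCF₁ = 1.118 × 10⁻⁵ × 6 × (22467)² = 1.118 × 10⁻⁵ × 6 × 504,766,089 ≈ 33,859.7 × g
RCF₂ = 1.118 × 10⁻⁵ × 6 × (47200)² = 1.118 × 10⁻⁵ × 6 × 2,227,840,000 ≈ 149,443.5 × g
Increase = 149,443.5 − 33,859.7 = 115,583.8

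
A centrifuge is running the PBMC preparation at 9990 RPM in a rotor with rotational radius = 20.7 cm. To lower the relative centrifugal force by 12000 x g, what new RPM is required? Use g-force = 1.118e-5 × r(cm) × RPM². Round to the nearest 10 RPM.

N₂ ≈ 6920 RPM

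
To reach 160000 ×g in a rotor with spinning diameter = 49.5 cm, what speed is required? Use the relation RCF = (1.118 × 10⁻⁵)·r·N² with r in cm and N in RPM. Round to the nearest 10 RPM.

≈ 24050 RPM

r = 49.5 / 2 = 24.75 cm
RCF = 1.118 × 10⁻⁵ × r × N²
160,000 = 1.118 × 10⁻⁵ × 24.75 × N²
N² = 160,000 / (27.6705 × 10⁻⁵) = 578,233,136
N ≈ √578,233,136 ≈ 24,046.5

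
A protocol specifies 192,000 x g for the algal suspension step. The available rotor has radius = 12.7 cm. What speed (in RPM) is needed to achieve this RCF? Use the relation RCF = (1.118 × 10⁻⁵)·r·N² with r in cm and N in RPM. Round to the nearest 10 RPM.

192,000 = 1.118 × 10⁻⁵ × 12.7 × N²
N² = 192,000 / (14.1986 × 10⁻⁵) = 1,352,245,996
N ≈ √1,352,245,996 ≈ 36,772.9

36770 RPM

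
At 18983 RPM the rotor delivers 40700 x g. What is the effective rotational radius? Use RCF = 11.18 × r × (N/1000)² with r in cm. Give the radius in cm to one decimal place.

r ≈ 10.1 cm

RCF = 11.18 × r × (N/1000)²
40700 = 11.18 × r × (18.983)²
r = 40700 / (11.18 × 360.354289) = 40700 / 4028.761 ≈ 10.102 cm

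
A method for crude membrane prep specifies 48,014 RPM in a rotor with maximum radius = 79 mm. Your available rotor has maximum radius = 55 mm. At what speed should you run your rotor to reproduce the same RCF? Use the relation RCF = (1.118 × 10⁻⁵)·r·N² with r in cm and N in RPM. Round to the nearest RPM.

Original rotor: r = 79 mm = 7.9 cm
RCF_original = 1.118 × 10⁻⁵ × 7.9 × (48014)² = 1.118 × 10⁻⁵ × 7.9 × 2,305,344,196 ≈ 203,612.6 × g
Your rotor: r = 55 mm = 5.5 cm
203,612.6 = 1.118 × 10⁻⁵ × 5.5 × N²
N² = 203,612.6 / (6.149 × 10⁻⁵) = 3,311,312,409
N ≈ √3,311,312,409 ≈ 57,544.0

≈ 57544 RPM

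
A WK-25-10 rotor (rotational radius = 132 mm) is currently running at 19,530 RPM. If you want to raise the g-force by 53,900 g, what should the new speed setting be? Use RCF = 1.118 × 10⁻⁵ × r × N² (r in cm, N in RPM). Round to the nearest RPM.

N₂ ≈ 27325 RPM

r = 132 mm = 13.2 cm
Current RCF = 1.118 × 10⁻⁵ × 13.2 × (19530)² = 1.118 × 10⁻⁵ × 13.2 × 381,420,900 ≈ 56,288.6 × g
Target RCF = 56,288.6 + 53,900 = 110,188.6 × g
N² = 110,188.6 / (14.7576 × 10⁻⁵) = 746,656,638
N ≈ √746,656,638 ≈ 27,325.0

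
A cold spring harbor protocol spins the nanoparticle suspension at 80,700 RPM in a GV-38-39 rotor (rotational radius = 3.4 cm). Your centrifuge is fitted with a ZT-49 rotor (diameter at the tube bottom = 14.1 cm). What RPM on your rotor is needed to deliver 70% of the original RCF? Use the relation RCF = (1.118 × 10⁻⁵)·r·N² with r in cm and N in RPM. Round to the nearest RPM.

≈ 46889 RPM

RCF = 1.118 × 10⁻⁵ × r × N²
RCF_original = 1.118 × 10⁻⁵ × 3.4 × (80700)² = 1.118 × 10⁻⁵ × 3.4 × 6,512,490,000 ≈ 247,552.8 × g
Target RCF = 0.7 × 247,552.8 ≈ 173,287 × g
Your rotor: r = 14.1 / 2 = 7.05 cm
173,287 = 1.118 × 10⁻⁵ × 7.05 × N²
N² = 173,287 / (7.8819 × 10⁻⁵) = 2,198,543,498
N ≈ √2,198,543,498 ≈ 46,888.6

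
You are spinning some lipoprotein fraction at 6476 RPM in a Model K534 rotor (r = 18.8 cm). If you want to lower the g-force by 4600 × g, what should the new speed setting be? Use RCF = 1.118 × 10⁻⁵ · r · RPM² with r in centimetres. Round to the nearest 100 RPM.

Current RCF = 1.118 × 10⁻⁵ × 18.8 × (6476)² = 1.118 × 10⁻⁵ × 18.8 × 41,938,576 ≈ 8,814.8 × g
Target RCF = 8,814.8 − 4,600 = 4,214.8 × g
N² = 4,214.8 / (21.0184 × 10⁻⁵) = 20,052,906
N ≈ √20,052,906 ≈ 4,478.0

4500 RPM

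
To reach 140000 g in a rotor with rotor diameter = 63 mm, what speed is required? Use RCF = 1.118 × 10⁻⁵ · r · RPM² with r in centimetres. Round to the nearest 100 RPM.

r = 63 mm / 2 = 31.5 mm = 3.15 cm
140,000 = 1.118 × 10⁻⁵ × 3.15 × N²
N² = 140,000 / (3.5217 × 10⁻⁵) = 3,975,352,813
N ≈ √3,975,352,813 ≈ 63,050.4

63100 RPM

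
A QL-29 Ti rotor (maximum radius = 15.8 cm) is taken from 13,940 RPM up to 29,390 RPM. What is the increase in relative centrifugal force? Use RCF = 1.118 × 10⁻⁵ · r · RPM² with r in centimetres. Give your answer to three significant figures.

RCF₁ = 1.118 × 10⁻⁵ × 15.8 × (13940)² = 1.118 × 10⁻⁵ × 15.8 × 194,323,600 ≈ 34,326.1 × g
RCF₂ = 1.118 × 10⁻⁵ × 15.8 × (29390)² = 1.118 × 10⁻⁵ × 15.8 × 863,772,100 ≈ 152,580.2 × g
Increase = 152,580.2 − 34,326.1 = 118,254.1

≈ 118000 x g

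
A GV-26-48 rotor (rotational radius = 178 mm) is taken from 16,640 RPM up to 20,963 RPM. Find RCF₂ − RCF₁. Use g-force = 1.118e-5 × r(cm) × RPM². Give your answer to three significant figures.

r = 178 mm = 17.8 cm
RCF₁ = 1.118 × 10⁻⁵ × 17.8 × (16640)² = 1.118 × 10⁻⁵ × 17.8 × 276,889,600 ≈ 55,102.1 × g
RCF₂ = 1.118 × 10⁻⁵ × 17.8 × (20963)² = 1.118 × 10⁻⁵ × 17.8 × 439,447,369 ≈ 87,451.8 × g
Increase = 87,451.8 − 55,102.1 = 32,349.7

32300 × g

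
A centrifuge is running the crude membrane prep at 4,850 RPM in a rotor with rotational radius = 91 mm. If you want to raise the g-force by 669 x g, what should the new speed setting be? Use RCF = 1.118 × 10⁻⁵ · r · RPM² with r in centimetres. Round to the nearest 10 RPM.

r = 91 mm = 9.1 cm
Current RCF = 1.118 × 10⁻⁵ × 9.1 × (4850)² = 1.118 × 10⁻⁵ × 9.1 × 23,522,500 ≈ 2,393.1 × g
Target RCF = 2,393.1 + 669 = 3,062.1 × g
N² = 3,062.1 / (10.1738 × 10⁻⁵) = 30,097,899
N ≈ √30,097,899 ≈ 5,486.2

N₂ ≈ 5490 RPM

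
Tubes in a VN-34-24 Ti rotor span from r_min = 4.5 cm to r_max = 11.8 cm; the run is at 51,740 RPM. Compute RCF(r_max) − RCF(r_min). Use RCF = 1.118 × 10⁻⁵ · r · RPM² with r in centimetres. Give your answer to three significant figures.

RCF_max = 1.118 × 10⁻⁵ × 11.8 × (51740)² = 1.118 × 10⁻⁵ × 11.8 × 2,677,027,600 ≈ 353,164.2 × g
RCF_min = 1.118 × 10⁻⁵ × 4.5 × (51740)² = 1.118 × 10⁻⁵ × 4.5 × 2,677,027,600 ≈ 134,681.3 × g
ΔRCF = 353,164.2 − 134,681.3 = 218,482.9

ΔRCF ≈ 218000 × g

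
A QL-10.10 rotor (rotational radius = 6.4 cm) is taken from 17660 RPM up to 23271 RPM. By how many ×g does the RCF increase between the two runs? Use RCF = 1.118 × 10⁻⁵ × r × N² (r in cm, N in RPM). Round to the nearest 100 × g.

≈ 16400 ×g

RCF₁ = 1.118 × 10⁻⁵ × 6.4 × (17660)² = 1.118 × 10⁻⁵ × 6.4 × 311,875,600 ≈ 22,315.3 × g
RCF₂ = 1.118 × 10⁻⁵ × 6.4 × (23271)² = 1.118 × 10⁻⁵ × 6.4 × 541,539,441 ≈ 38,748.2 × g
Increase = 38,748.2 − 22,315.3 = 16,432.9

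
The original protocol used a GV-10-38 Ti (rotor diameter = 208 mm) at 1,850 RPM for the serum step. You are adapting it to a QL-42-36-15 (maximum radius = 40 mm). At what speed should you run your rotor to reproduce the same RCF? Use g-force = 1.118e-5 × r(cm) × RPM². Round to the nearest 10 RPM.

≈ 2980 RPM

Original rotor: r = 208 mm / 2 = 104 mm = 10.4 cm
RCF = 1.118 × 10⁻⁵ × r × N²
RCF_original = 1.118 × 10⁻⁵ × 10.4 × (1850)² = 1.118 × 10⁻⁵ × 10.4 × 3,422,500 ≈ 397.9 × g
Your rotor: r = 40 mm = 4.0 cm
397.9 = 1.118 × 10⁻⁵ × 4 × N²
N² = 397.9 / (4.472 × 10⁻⁵) = 8,897,585
N ≈ √8,897,585 ≈ 2,982.9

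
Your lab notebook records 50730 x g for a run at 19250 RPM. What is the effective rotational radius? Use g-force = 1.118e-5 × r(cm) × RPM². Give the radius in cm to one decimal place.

r ≈ 12.2 cm

RCF = 1.118 × 10⁻⁵ × r × N²
50730 = 1.118 × 10⁻⁵ × r × (19250)²
r = 50730 / (1.118 × 10⁻⁵ × 370,562,500) = 50730 / 4142.889 ≈ 12.245 cm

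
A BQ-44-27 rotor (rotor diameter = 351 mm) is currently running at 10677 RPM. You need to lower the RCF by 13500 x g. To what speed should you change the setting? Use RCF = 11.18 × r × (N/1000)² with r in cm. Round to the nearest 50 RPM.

6700 RPM

r = 351 mm / 2 = 175.5 mm = 17.55 cm
Current RCF = 11.18 × 17.55 × (10.677)² = 11.18 × 17.55 × 113.998329 ≈ 22,367.5 × g
Target RCF = 22,367.5 − 13,500 = 8,867.5 × g
(N/1000)² = 8,867.5 / 196.209 = 45.19416
N = 1000 × √45.19416 ≈ 6,722.7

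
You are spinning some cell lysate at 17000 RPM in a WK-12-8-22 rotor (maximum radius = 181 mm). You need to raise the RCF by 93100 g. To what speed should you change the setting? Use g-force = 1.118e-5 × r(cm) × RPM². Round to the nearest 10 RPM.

r = 181 mm = 18.1 cm
Current RCF = 1.118 × 10⁻⁵ × 18.1 × (17000)² = 1.118 × 10⁻⁵ × 18.1 × 289,000,000 ≈ 58,481.5 × g
Target RCF = 58,481.5 + 93,100 = 151,581.5 × g
N² = 151,581.5 / (20.2358 × 10⁻⁵) = 749,075,895
N ≈ √749,075,895 ≈ 27,369.3

≈ 27370 RPM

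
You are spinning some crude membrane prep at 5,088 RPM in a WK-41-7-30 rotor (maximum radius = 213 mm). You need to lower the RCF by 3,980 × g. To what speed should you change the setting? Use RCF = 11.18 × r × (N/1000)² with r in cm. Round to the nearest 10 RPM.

3030 RPM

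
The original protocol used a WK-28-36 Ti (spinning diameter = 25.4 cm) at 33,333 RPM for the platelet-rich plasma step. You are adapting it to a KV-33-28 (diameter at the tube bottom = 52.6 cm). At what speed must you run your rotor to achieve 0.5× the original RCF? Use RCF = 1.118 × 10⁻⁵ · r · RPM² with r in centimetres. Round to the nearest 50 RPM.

16400 RPM

Original rotor: r = 25.4 / 2 = 12.7 cm
RCF = 1.118 × 10⁻⁵ × r × N²
RCF_original = 1.118 × 10⁻⁵ × 12.7 × (33333)² = 1.118 × 10⁻⁵ × 12.7 × 1,111,088,889 ≈ 157,759.1 × g
Target RCF = 0.5 × 157,759.1 ≈ 78,879.6 × g
Your rotor: r = 52.6 / 2 = 26.3 cm
78,879.6 = 1.118 × 10⁻⁵ × 26.3 × N²
N² = 78,879.6 / (29.4034 × 10⁻⁵) = 268,266,935
N ≈ √268,266,935 ≈ 16,378.9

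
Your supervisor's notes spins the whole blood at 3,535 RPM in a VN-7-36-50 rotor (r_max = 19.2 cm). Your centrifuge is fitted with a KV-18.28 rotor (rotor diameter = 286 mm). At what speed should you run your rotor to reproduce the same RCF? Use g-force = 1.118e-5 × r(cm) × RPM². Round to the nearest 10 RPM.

4100 RPM

RCF = 1.118 × 10⁻⁵ × r × N²
RCF_original = 1.118 × 10⁻⁵ × 19.2 × (3535)² = 1.118 × 10⁻⁵ × 19.2 × 12,496,225 ≈ 2,682.4 × g
Your rotor: r = 286 mm / 2 = 143 mm = 14.3 cm
2,682.4 = 1.118 × 10⁻⁵ × 14.3 × N²
N² = 2,682.4 / (15.9874 × 10⁻⁵) = 16,778,213
N ≈ √16,778,213 ≈ 4,096.1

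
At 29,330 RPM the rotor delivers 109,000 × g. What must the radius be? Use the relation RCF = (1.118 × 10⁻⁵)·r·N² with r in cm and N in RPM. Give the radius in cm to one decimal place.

RCF = 1.118 × 10⁻⁵ × r × N²
109000 = 1.118 × 10⁻⁵ × r × (29330)²
r = 109000 / (1.118 × 10⁻⁵ × 860,248,900) = 109000 / 9617.583 ≈ 11.333 cm

≈ 11.3 cm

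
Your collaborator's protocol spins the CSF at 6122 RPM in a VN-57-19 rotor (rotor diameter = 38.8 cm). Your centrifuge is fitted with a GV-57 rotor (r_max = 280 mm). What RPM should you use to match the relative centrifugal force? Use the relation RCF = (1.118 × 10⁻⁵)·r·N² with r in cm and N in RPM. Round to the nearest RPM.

5096 RPM

Original rotor: r = 38.8 / 2 = 19.4 cm
RCF = 1.118 × 10⁻⁵ × r × N²
RCF_original = 1.118 × 10⁻⁵ × 19.4 × (6122)² = 1.118 × 10⁻⁵ × 19.4 × 37,478,884 ≈ 8,128.9 × g
Your rotor: r = 280 mm = 28.0 cm
8,128.9 = 1.118 × 10⁻⁵ × 28 × N²
N² = 8,128.9 / (31.304 × 10⁻⁵) = 25,967,608
N ≈ √25,967,608 ≈ 5,095.8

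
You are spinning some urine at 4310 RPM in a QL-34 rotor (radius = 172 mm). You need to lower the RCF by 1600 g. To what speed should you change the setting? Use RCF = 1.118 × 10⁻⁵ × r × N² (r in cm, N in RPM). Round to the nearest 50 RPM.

r = 172 mm = 17.2 cm
Current RCF = 1.118 × 10⁻⁵ × 17.2 × (4310)² = 1.118 × 10⁻⁵ × 17.2 × 18,576,100 ≈ 3,572.1 × g
Target RCF = 3,572.1 − 1,600 = 1,972.1 × g
N² = 1,972.1 / (19.2296 × 10⁻⁵) = 10,255,544
N ≈ √10,255,544 ≈ 3,202.4

3200 RPM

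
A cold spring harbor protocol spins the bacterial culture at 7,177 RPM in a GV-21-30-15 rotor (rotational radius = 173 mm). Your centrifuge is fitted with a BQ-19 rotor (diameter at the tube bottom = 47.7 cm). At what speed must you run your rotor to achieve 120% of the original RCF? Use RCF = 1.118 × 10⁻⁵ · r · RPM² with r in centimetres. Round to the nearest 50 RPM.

Original rotor: r = 173 mm = 17.3 cm
RCF = 1.118 × 10⁻⁵ × r × N²
RCF_original = 1.118 × 10⁻⁵ × 17.3 × (7177)² = 1.118 × 10⁻⁵ × 17.3 × 51,509,329 ≈ 9,962.6 × g
Target RCF = 1.2 × 9,962.6 ≈ 11,955.1 × g
Your rotor: r = 47.7 / 2 = 23.85 cm
11,955.1 = 1.118 × 10⁻⁵ × 23.85 × N²
N² = 11,955.1 / (26.6643 × 10⁻⁵) = 44,835,604
N ≈ √44,835,604 ≈ 6,695.9

6700 RPM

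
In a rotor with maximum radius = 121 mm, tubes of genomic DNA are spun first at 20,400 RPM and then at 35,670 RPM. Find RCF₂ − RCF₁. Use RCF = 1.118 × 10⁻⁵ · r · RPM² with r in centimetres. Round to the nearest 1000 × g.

≈ 116000 × g

r = 121 mm = 12.1 cm
RCF₁ = 1.118 × 10⁻⁵ × 12.1 × (20400)² = 1.118 × 10⁻⁵ × 12.1 × 416,160,000 ≈ 56,297.3 × g
RCF₂ = 1.118 × 10⁻⁵ × 12.1 × (35670)² = 1.118 × 10⁻⁵ × 12.1 × 1,272,348,900 ≈ 172,120.8 × g
Increase = 172,120.8 − 56,297.3 = 115,823.5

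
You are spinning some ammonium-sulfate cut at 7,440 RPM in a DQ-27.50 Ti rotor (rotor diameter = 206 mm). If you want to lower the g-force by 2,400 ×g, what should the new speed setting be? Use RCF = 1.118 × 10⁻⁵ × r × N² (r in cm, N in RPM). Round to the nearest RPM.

5875 RPM

r = 206 mm / 2 = 103 mm = 10.3 cm
Current RCF = 1.118 × 10⁻⁵ × 10.3 × (7440)² = 1.118 × 10⁻⁵ × 10.3 × 55,353,600 ≈ 6,374.2 × g
Target RCF = 6,374.2 − 2,400 = 3,974.2 × g
N² = 3,974.2 / (11.5154 × 10⁻⁵) = 34,512,045
N ≈ √34,512,045 ≈ 5,874.7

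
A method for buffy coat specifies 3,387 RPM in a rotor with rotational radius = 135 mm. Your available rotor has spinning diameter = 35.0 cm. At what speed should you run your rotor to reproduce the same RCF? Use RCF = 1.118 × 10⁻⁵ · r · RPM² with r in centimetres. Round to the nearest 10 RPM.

Original rotor: r = 135 mm = 13.5 cm
RCF_original = 1.118 × 10⁻⁵ × 13.5 × (3387)² = 1.118 × 10⁻⁵ × 13.5 × 11,471,769 ≈ 1,731.4 × g
Your rotor: r = 35.0 / 2 = 17.5 cm
1,731.4 = 1.118 × 10⁻⁵ × 17.5 × N²
N² = 1,731.4 / (19.565 × 10⁻⁵) = 8,849,476
N ≈ √8,849,476 ≈ 2,974.8

≈ 2970 RPM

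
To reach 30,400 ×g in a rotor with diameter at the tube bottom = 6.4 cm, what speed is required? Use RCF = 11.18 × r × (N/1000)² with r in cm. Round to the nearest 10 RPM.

r = 6.4 / 2 = 3.2 cm
RCF = 11.18 × r × (N/1000)²
30,400 = 11.18 × 3.2 × (N/1000)²
(N/1000)² = 30,400 / 35.776 = 849.7317
N = 1000 × √849.7317 ≈ 29,150.2

≈ 29150 RPM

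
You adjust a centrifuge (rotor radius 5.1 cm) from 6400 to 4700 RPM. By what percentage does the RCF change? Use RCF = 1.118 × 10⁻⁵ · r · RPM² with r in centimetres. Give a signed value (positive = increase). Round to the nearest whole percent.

-46%

RCF ∝ N², so the ratio is (4700/6400)² = (0.734375)² = 0.5393.
Change = 0.5393 − 1 = -0.4607 → -46.1%.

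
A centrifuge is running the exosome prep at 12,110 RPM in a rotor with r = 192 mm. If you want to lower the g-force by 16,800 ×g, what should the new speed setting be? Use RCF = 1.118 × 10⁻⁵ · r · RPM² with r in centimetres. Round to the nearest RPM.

r = 192 mm = 19.2 cm
Current RCF = 1.118 × 10⁻⁵ × 19.2 × (12110)² = 1.118 × 10⁻⁵ × 19.2 × 146,652,100 ≈ 31,479.8 × g
Target RCF = 31,479.8 − 16,800 = 14,679.8 × g
N² = 14,679.8 / (21.4656 × 10⁻⁵) = 68,387,560
N ≈ √68,387,560 ≈ 8,269.7

N₂ ≈ 8270 RPM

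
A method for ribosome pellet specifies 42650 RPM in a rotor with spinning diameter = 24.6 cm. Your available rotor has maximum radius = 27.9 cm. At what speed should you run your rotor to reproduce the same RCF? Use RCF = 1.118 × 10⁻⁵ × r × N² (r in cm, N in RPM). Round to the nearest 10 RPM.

Original rotor: r = 24.6 / 2 = 12.3 cm
RCF_original = 1.118 × 10⁻⁵ × 12.3 × (42650)² = 1.118 × 10⁻⁵ × 12.3 × 1,819,022,500 ≈ 250,141.1 × g
250,141.1 = 1.118 × 10⁻⁵ × 27.9 × N²
N² = 250,141.1 / (31.1922 × 10⁻⁵) = 801,934,779
N ≈ √801,934,779 ≈ 28,318.5

28320 RPM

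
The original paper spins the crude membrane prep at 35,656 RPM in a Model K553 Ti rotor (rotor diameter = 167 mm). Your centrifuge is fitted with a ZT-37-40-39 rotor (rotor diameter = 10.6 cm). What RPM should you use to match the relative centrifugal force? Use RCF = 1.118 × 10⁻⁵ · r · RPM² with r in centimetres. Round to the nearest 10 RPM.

Original rotor: r = 167 mm / 2 = 83.5 mm = 8.35 cm
RCF_original = 1.118 × 10⁻⁵ × 8.35 × (35656)² = 1.118 × 10⁻⁵ × 8.35 × 1,271,350,336 ≈ 118,684.4 × g
Your rotor: r = 10.6 / 2 = 5.3 cm
118,684.4 = 1.118 × 10⁻⁵ × 5.3 × N²
N² = 118,684.4 / (5.9254 × 10⁻⁵) = 2,002,977,014
N ≈ √2,002,977,014 ≈ 44,754.6

≈ 44750 RPM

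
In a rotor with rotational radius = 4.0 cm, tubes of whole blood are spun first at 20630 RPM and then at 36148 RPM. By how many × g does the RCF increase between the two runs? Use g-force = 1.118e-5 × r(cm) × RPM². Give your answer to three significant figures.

RCF₁ = 1.118 × 10⁻⁵ × 4 × (20630)² = 1.118 × 10⁻⁵ × 4 × 425,596,900 ≈ 19,032.7 × g
RCF₂ = 1.118 × 10⁻⁵ × 4 × (36148)² = 1.118 × 10⁻⁵ × 4 × 1,306,677,904 ≈ 58,434.6 × g
Increase = 58,434.6 − 19,032.7 = 39,401.9

≈ 39400 × g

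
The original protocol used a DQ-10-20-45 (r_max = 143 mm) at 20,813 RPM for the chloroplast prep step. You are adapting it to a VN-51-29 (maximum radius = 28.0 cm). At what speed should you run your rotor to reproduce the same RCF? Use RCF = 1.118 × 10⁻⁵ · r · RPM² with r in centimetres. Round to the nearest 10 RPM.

14870 RPM

Original rotor: r = 143 mm = 14.3 cm
RCF = 1.118 × 10⁻⁵ × r × N²
RCF_original = 1.118 × 10⁻⁵ × 14.3 × (20813)² = 1.118 × 10⁻⁵ × 14.3 × 433,180,969 ≈ 69,254.4 × g
69,254.4 = 1.118 × 10⁻⁵ × 28 × N²
N² = 69,254.4 / (31.304 × 10⁻⁵) = 221,231,791
N ≈ √221,231,791 ≈ 14,873.9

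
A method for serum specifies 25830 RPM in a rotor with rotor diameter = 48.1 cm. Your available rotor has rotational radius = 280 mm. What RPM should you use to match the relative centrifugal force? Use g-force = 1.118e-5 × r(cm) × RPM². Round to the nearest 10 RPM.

Original rotor: r = 48.1 / 2 = 24.05 cm
RCF = 1.118 × 10⁻⁵ × r × N²
RCF_original = 1.118 × 10⁻⁵ × 24.05 × (25830)² = 1.118 × 10⁻⁵ × 24.05 × 667,188,900 ≈ 179,393.1 × g
Your rotor: r = 280 mm = 28.0 cm
179,393.1 = 1.118 × 10⁻⁵ × 28 × N²
N² = 179,393.1 / (31.304 × 10⁻⁵) = 573,067,659
N ≈ √573,067,659 ≈ 23,938.8

23940 RPM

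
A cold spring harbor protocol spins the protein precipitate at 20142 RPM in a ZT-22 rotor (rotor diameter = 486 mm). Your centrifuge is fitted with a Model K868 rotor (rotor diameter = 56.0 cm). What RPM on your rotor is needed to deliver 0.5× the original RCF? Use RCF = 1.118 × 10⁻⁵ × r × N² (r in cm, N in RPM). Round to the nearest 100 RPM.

13300 RPM

Original rotor: r = 486 mm / 2 = 243 mm = 24.3 cm
RCF_original = 1.118 × 10⁻⁵ × 24.3 × (20142)² = 1.118 × 10⁻⁵ × 24.3 × 405,700,164 ≈ 110,218.2 × g
Target RCF = 0.5 × 110,218.2 ≈ 55,109.1 × g
Your rotor: r = 56.0 / 2 = 28 cm
55,109.1 = 1.118 × 10⁻⁵ × 28 × N²
N² = 55,109.1 / (31.304 × 10⁻⁵) = 176,044,914
N ≈ √176,044,914 ≈ 13,268.2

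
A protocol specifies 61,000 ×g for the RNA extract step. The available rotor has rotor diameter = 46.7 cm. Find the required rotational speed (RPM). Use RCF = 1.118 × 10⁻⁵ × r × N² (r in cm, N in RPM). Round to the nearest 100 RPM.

≈ 15300 RPM

r = 46.7 / 2 = 23.35 cm
61,000 = 1.118 × 10⁻⁵ × 23.35 × N²
N² = 61,000 / (26.1053 × 10⁻⁵) = 233,669,025
N ≈ √233,669,025 ≈ 15,286.2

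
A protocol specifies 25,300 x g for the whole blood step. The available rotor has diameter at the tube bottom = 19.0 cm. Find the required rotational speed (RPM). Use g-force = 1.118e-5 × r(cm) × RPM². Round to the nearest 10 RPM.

N ≈ 15430 RPM

r = 19.0 / 2 = 9.5 cm
25,300 = 1.118 × 10⁻⁵ × 9.5 × N²
N² = 25,300 / (10.621 × 10⁻⁵) = 238,207,325
N ≈ √238,207,325 ≈ 15,434.0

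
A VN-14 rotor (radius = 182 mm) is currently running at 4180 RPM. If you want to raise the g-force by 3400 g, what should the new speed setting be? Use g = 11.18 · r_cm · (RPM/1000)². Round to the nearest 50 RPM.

r = 182 mm = 18.2 cm
Current RCF = 11.18 × 18.2 × (4.18)² = 11.18 × 18.2 × 17.4724 ≈ 3,555.2 × g
Target RCF = 3,555.2 + 3,400 = 6,955.2 × g
(N/1000)² = 6,955.2 / 203.476 = 34.18192
N = 1000 × √34.18192 ≈ 5,846.5

N₂ ≈ 5850 RPM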